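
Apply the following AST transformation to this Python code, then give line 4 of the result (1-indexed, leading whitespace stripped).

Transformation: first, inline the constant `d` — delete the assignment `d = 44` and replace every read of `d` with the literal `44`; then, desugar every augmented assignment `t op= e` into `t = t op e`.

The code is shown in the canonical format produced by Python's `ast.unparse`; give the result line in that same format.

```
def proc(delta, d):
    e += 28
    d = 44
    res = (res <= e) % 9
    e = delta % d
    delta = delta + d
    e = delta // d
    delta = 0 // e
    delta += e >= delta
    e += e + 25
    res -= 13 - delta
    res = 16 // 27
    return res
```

e = delta % 44

Transformed code:
def proc(delta, d):
    e = e + 28
    res = (res <= e) % 9
    e = delta % 44
    delta = delta + 44
    e = delta // 44
    delta = 0 // e
    delta = delta + (e >= delta)
    e = e + (e + 25)
    res = res - (13 - delta)
    res = 16 // 27
    return res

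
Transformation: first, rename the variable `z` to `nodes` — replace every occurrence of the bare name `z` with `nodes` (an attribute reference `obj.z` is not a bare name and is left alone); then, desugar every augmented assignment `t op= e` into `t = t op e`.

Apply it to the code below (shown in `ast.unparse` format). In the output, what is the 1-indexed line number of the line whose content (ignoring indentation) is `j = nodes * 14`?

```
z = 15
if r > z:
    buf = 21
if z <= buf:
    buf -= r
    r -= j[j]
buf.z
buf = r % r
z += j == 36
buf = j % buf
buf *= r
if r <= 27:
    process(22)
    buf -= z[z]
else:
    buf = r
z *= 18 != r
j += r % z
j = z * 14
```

Transformed code:
nodes = 15
if r > nodes:
    buf = 21
if nodes <= buf:
    buf = buf - r
    r = r - j[j]
buf.z
buf = r % r
nodes = nodes + (j == 36)
buf = j % buf
buf = buf * r
if r <= 27:
    process(22)
    buf = buf - nodes[nodes]
else:
    buf = r
nodes = nodes * (18 != r)
j = j + r % nodes
j = nodes * 14

19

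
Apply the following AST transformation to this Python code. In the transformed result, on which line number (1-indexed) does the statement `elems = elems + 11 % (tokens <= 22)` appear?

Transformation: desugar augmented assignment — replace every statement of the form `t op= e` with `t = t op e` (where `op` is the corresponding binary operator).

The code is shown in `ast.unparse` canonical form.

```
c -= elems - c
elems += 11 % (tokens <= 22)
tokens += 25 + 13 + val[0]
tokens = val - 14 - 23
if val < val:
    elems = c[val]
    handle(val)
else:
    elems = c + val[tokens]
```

Transformed code:
c = c - (elems - c)
elems = elems + 11 % (tokens <= 22)
tokens = tokens + (25 + 13 + val[0])
tokens = val - 14 - 23
if val < val:
    elems = c[val]
    handle(val)
else:
    elems = c + val[tokens]

2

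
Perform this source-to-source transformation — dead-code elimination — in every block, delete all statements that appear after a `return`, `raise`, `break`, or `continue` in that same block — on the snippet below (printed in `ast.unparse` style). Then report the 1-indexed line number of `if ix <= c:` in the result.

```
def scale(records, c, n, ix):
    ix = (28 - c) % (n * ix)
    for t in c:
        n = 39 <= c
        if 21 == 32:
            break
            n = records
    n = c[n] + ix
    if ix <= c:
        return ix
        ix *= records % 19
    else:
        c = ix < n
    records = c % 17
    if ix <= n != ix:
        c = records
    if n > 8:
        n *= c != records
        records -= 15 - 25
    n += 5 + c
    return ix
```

Transformed code:
def scale(records, c, n, ix):
    ix = (28 - c) % (n * ix)
    for t in c:
        n = 39 <= c
        if 21 == 32:
            break
    n = c[n] + ix
    if ix <= c:
        return ix
    else:
        c = ix < n
    records = c % 17
    if ix <= n != ix:
        c = records
    if n > 8:
        n *= c != records
        records -= 15 - 25
    n += 5 + c
    return ix

8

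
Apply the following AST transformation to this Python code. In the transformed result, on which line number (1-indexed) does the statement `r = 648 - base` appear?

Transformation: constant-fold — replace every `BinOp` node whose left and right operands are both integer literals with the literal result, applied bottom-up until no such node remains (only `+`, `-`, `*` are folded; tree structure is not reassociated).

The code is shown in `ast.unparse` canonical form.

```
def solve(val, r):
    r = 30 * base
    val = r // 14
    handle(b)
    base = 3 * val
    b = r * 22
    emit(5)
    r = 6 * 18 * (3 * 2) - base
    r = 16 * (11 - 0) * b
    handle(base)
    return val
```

Transformed code:
def solve(val, r):
    r = 30 * base
    val = r // 14
    handle(b)
    base = 3 * val
    b = r * 22
    emit(5)
    r = 648 - base
    r = 176 * b
    handle(base)
    return val

8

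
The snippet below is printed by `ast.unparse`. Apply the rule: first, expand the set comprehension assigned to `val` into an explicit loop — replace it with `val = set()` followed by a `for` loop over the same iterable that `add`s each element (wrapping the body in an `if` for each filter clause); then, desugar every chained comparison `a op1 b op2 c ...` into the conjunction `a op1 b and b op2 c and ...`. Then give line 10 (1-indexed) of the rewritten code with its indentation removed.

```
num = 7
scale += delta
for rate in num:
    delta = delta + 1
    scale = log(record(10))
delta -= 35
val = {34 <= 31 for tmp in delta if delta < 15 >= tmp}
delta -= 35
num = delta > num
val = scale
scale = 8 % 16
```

Transformed code:
num = 7
scale += delta
for rate in num:
    delta = delta + 1
    scale = log(record(10))
delta -= 35
val = set()
for tmp in delta:
    if delta < 15 and 15 >= tmp:
        val.add(34 <= 31)
delta -= 35
num = delta > num
val = scale
scale = 8 % 16

val.add(34 <= 31)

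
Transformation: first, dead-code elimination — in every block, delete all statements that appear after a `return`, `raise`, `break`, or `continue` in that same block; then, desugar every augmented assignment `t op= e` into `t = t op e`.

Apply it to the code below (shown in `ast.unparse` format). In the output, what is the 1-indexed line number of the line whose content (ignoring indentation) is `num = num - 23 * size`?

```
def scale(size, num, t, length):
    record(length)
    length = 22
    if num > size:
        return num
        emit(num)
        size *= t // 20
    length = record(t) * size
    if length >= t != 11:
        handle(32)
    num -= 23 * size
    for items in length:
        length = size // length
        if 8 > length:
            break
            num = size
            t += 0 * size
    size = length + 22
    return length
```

9

Transformed code:
def scale(size, num, t, length):
    record(length)
    length = 22
    if num > size:
        return num
    length = record(t) * size
    if length >= t != 11:
        handle(32)
    num = num - 23 * size
    for items in length:
        length = size // length
        if 8 > length:
            break
    size = length + 22
    return length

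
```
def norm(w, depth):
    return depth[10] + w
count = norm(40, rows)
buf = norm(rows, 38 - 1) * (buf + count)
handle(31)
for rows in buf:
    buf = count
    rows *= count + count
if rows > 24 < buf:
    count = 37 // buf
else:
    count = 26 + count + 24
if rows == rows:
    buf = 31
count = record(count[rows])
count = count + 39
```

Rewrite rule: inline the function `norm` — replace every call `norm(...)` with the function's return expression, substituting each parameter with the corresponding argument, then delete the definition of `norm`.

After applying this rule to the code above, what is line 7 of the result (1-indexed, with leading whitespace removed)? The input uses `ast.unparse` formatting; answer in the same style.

Transformed code:
count = rows[10] + 40
buf = ((38 - 1)[10] + rows) * (buf + count)
handle(31)
for rows in buf:
    buf = count
    rows *= count + count
if rows > 24 < buf:
    count = 37 // buf
else:
    count = 26 + count + 24
if rows == rows:
    buf = 31
count = record(count[rows])
count = count + 39

if rows > 24 < buf:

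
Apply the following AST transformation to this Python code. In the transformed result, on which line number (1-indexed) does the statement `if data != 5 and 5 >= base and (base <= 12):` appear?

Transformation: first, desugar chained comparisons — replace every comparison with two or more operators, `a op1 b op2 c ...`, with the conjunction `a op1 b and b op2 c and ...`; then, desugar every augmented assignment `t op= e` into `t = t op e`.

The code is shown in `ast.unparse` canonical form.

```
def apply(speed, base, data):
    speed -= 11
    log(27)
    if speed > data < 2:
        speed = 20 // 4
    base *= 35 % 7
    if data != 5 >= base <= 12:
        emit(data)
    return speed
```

Transformed code:
def apply(speed, base, data):
    speed = speed - 11
    log(27)
    if speed > data and data < 2:
        speed = 20 // 4
    base = base * (35 % 7)
    if data != 5 and 5 >= base and (base <= 12):
        emit(data)
    return speed

7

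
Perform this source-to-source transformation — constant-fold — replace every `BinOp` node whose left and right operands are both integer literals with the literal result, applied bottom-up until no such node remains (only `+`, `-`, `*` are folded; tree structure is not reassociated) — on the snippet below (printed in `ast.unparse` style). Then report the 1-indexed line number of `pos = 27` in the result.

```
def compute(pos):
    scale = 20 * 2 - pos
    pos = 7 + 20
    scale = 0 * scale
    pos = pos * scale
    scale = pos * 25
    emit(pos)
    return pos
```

Transformed code:
def compute(pos):
    scale = 40 - pos
    pos = 27
    scale = 0 * scale
    pos = pos * scale
    scale = pos * 25
    emit(pos)
    return pos

3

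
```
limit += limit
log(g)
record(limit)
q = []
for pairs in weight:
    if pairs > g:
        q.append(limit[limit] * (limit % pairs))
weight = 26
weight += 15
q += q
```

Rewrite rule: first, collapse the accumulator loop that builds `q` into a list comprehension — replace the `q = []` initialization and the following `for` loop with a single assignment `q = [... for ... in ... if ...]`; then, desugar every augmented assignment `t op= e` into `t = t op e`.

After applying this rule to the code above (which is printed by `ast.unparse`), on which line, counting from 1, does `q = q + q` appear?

7

Transformed code:
limit = limit + limit
log(g)
record(limit)
q = [limit[limit] * (limit % pairs) for pairs in weight if pairs > g]
weight = 26
weight = weight + 15
q = q + q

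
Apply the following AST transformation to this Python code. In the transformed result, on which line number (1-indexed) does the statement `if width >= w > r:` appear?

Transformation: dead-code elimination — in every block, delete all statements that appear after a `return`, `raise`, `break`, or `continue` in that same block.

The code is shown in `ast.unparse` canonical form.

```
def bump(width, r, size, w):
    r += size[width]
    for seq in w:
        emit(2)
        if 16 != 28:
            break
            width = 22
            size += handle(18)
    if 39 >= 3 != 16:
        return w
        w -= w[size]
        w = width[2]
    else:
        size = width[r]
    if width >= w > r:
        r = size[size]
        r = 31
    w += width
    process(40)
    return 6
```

Transformed code:
def bump(width, r, size, w):
    r += size[width]
    for seq in w:
        emit(2)
        if 16 != 28:
            break
    if 39 >= 3 != 16:
        return w
    else:
        size = width[r]
    if width >= w > r:
        r = size[size]
        r = 31
    w += width
    process(40)
    return 6

11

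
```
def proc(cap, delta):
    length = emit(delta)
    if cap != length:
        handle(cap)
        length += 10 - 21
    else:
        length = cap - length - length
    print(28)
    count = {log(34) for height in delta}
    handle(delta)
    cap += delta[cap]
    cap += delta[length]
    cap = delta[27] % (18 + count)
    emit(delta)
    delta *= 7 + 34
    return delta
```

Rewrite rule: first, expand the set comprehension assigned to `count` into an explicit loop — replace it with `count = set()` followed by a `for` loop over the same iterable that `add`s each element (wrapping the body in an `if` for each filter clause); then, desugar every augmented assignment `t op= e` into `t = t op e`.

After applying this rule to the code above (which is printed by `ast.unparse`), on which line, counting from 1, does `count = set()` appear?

9

Transformed code:
def proc(cap, delta):
    length = emit(delta)
    if cap != length:
        handle(cap)
        length = length + (10 - 21)
    else:
        length = cap - length - length
    print(28)
    count = set()
    for height in delta:
        count.add(log(34))
    handle(delta)
    cap = cap + delta[cap]
    cap = cap + delta[length]
    cap = delta[27] % (18 + count)
    emit(delta)
    delta = delta * (7 + 34)
    return delta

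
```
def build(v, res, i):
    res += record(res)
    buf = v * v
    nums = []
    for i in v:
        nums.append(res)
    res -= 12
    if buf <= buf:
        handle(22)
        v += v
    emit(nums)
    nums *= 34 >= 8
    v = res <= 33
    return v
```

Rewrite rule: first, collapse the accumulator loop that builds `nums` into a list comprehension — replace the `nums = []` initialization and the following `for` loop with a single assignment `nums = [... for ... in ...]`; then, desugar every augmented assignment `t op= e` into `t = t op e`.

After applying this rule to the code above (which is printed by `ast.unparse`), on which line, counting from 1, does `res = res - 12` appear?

5

Transformed code:
def build(v, res, i):
    res = res + record(res)
    buf = v * v
    nums = [res for i in v]
    res = res - 12
    if buf <= buf:
        handle(22)
        v = v + v
    emit(nums)
    nums = nums * (34 >= 8)
    v = res <= 33
    return v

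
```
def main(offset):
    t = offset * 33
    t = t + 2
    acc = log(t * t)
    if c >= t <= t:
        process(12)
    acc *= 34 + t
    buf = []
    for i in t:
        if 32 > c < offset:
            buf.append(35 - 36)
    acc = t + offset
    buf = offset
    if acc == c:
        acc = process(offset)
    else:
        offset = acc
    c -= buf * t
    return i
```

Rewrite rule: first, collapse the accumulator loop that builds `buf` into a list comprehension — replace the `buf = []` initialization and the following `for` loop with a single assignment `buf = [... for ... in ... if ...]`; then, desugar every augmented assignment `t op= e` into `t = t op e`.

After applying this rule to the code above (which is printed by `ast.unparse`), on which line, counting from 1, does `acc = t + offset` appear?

Transformed code:
def main(offset):
    t = offset * 33
    t = t + 2
    acc = log(t * t)
    if c >= t <= t:
        process(12)
    acc = acc * (34 + t)
    buf = [35 - 36 for i in t if 32 > c < offset]
    acc = t + offset
    buf = offset
    if acc == c:
        acc = process(offset)
    else:
        offset = acc
    c = c - buf * t
    return i

9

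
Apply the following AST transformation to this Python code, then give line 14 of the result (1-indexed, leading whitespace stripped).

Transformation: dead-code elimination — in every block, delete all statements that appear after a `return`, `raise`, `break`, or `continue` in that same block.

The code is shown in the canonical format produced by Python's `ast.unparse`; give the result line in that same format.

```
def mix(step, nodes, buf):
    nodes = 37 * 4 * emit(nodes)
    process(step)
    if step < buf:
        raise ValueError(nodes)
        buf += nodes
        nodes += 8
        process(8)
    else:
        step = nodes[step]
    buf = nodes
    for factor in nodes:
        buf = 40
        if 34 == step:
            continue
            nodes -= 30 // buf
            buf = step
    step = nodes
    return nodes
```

return nodes

Transformed code:
def mix(step, nodes, buf):
    nodes = 37 * 4 * emit(nodes)
    process(step)
    if step < buf:
        raise ValueError(nodes)
    else:
        step = nodes[step]
    buf = nodes
    for factor in nodes:
        buf = 40
        if 34 == step:
            continue
    step = nodes
    return nodes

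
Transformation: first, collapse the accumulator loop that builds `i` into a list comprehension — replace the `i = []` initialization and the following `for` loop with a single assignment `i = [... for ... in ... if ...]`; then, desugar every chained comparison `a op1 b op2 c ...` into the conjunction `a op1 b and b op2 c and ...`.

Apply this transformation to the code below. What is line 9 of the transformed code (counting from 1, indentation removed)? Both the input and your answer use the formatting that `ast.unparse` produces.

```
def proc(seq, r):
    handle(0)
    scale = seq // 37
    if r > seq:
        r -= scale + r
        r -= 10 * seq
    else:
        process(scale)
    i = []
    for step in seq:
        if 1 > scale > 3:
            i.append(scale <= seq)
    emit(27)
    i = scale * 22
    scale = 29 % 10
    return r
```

i = [scale <= seq for step in seq if 1 > scale and scale > 3]

Transformed code:
def proc(seq, r):
    handle(0)
    scale = seq // 37
    if r > seq:
        r -= scale + r
        r -= 10 * seq
    else:
        process(scale)
    i = [scale <= seq for step in seq if 1 > scale and scale > 3]
    emit(27)
    i = scale * 22
    scale = 29 % 10
    return r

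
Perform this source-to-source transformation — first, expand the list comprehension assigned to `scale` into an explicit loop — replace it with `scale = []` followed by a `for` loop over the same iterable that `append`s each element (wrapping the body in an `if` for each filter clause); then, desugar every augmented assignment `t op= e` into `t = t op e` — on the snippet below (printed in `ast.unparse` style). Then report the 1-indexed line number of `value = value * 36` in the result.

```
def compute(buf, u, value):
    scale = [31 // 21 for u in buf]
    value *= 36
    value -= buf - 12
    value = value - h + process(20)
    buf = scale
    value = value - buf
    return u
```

5

Transformed code:
def compute(buf, u, value):
    scale = []
    for u in buf:
        scale.append(31 // 21)
    value = value * 36
    value = value - (buf - 12)
    value = value - h + process(20)
    buf = scale
    value = value - buf
    return u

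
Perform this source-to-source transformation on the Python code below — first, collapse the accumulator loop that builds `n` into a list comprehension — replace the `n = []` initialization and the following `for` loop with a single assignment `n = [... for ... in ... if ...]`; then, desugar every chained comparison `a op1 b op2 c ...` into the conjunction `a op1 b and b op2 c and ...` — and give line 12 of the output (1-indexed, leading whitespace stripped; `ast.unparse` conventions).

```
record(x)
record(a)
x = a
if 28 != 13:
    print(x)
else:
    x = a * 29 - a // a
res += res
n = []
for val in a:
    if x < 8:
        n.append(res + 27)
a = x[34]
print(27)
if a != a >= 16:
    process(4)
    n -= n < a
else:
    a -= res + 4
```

if a != a and a >= 16:

Transformed code:
record(x)
record(a)
x = a
if 28 != 13:
    print(x)
else:
    x = a * 29 - a // a
res += res
n = [res + 27 for val in a if x < 8]
a = x[34]
print(27)
if a != a and a >= 16:
    process(4)
    n -= n < a
else:
    a -= res + 4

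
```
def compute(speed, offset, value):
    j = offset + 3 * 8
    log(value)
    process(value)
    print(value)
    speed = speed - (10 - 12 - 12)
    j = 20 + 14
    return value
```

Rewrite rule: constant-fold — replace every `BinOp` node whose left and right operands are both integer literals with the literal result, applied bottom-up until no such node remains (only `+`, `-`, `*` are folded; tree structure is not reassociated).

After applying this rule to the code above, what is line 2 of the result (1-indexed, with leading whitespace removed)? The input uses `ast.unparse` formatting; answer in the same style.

j = offset + 24

Transformed code:
def compute(speed, offset, value):
    j = offset + 24
    log(value)
    process(value)
    print(value)
    speed = speed - -14
    j = 34
    return value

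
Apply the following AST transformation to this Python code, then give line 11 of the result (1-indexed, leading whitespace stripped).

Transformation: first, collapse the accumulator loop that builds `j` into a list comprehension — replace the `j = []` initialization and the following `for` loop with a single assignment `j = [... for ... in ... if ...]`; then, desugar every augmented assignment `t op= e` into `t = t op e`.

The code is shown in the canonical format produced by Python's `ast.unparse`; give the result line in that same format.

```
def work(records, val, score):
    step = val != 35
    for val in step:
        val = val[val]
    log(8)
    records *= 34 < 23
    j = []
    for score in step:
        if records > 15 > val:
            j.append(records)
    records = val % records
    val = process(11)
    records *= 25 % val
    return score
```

return score

Transformed code:
def work(records, val, score):
    step = val != 35
    for val in step:
        val = val[val]
    log(8)
    records = records * (34 < 23)
    j = [records for score in step if records > 15 > val]
    records = val % records
    val = process(11)
    records = records * (25 % val)
    return score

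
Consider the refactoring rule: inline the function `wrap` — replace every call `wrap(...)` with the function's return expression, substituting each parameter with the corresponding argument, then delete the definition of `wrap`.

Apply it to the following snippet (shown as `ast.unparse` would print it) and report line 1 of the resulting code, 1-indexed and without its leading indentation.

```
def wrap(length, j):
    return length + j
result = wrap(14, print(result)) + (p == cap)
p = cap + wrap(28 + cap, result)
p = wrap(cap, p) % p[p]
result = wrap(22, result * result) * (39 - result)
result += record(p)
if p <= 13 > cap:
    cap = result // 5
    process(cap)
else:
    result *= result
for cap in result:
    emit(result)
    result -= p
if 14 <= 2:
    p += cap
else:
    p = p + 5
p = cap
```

result = 14 + print(result) + (p == cap)

Transformed code:
result = 14 + print(result) + (p == cap)
p = cap + (28 + cap + result)
p = (cap + p) % p[p]
result = (22 + result * result) * (39 - result)
result += record(p)
if p <= 13 > cap:
    cap = result // 5
    process(cap)
else:
    result *= result
for cap in result:
    emit(result)
    result -= p
if 14 <= 2:
    p += cap
else:
    p = p + 5
p = cap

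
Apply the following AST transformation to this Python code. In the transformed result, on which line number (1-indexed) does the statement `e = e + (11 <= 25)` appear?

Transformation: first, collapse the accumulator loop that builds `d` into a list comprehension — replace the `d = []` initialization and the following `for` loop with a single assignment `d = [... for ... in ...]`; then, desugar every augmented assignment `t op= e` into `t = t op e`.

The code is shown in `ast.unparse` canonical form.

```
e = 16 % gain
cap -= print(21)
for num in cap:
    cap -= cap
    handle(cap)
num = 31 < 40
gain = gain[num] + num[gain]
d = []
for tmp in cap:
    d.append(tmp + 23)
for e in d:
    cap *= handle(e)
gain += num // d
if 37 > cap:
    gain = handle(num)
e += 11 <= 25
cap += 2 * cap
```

14

Transformed code:
e = 16 % gain
cap = cap - print(21)
for num in cap:
    cap = cap - cap
    handle(cap)
num = 31 < 40
gain = gain[num] + num[gain]
d = [tmp + 23 for tmp in cap]
for e in d:
    cap = cap * handle(e)
gain = gain + num // d
if 37 > cap:
    gain = handle(num)
e = e + (11 <= 25)
cap = cap + 2 * cap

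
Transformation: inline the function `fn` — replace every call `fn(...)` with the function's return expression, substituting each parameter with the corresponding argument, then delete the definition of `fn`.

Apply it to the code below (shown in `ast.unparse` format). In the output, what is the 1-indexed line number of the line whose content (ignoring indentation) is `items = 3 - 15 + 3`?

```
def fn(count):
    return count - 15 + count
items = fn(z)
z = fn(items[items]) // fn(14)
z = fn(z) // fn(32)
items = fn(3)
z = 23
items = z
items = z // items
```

4

Transformed code:
items = z - 15 + z
z = (items[items] - 15 + items[items]) // (14 - 15 + 14)
z = (z - 15 + z) // (32 - 15 + 32)
items = 3 - 15 + 3
z = 23
items = z
items = z // items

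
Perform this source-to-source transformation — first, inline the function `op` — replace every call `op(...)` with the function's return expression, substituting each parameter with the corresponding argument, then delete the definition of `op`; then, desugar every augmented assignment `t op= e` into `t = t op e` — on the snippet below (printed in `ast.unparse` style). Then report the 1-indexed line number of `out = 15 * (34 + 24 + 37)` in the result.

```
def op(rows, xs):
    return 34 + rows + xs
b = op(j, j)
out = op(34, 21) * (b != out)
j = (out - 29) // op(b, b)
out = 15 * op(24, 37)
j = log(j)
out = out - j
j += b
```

Transformed code:
b = 34 + j + j
out = (34 + 34 + 21) * (b != out)
j = (out - 29) // (34 + b + b)
out = 15 * (34 + 24 + 37)
j = log(j)
out = out - j
j = j + b

4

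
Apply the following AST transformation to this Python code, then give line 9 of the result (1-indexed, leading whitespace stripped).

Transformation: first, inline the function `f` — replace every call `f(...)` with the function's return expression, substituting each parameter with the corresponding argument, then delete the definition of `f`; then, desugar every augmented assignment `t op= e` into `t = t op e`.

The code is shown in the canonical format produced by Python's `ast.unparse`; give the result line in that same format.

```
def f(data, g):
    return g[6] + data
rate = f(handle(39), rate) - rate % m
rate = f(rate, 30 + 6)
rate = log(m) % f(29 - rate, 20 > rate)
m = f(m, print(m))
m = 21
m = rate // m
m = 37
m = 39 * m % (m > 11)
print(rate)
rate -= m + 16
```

Transformed code:
rate = rate[6] + handle(39) - rate % m
rate = (30 + 6)[6] + rate
rate = log(m) % ((20 > rate)[6] + (29 - rate))
m = print(m)[6] + m
m = 21
m = rate // m
m = 37
m = 39 * m % (m > 11)
print(rate)
rate = rate - (m + 16)

print(rate)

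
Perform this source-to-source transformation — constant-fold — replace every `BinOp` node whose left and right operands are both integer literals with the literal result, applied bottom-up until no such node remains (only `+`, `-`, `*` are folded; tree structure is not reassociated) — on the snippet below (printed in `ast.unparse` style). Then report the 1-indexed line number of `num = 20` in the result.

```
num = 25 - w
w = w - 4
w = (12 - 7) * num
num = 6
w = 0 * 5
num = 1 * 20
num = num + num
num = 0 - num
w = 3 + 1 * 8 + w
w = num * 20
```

Transformed code:
num = 25 - w
w = w - 4
w = 5 * num
num = 6
w = 0
num = 20
num = num + num
num = 0 - num
w = 11 + w
w = num * 20

6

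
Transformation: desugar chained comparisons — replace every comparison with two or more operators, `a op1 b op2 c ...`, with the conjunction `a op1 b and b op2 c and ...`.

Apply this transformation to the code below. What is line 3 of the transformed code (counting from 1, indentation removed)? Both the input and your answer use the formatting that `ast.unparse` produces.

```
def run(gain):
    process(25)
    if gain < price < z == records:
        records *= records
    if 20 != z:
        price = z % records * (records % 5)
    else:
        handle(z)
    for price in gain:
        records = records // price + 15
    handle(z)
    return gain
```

if gain < price and price < z and (z == records):

Transformed code:
def run(gain):
    process(25)
    if gain < price and price < z and (z == records):
        records *= records
    if 20 != z:
        price = z % records * (records % 5)
    else:
        handle(z)
    for price in gain:
        records = records // price + 15
    handle(z)
    return gain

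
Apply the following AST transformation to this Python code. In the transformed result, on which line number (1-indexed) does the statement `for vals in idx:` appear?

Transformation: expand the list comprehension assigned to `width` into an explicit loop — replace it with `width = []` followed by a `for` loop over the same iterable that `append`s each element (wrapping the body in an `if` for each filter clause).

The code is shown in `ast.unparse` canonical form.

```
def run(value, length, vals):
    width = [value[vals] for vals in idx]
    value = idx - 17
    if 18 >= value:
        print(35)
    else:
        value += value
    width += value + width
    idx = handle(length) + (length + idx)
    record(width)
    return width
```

3

Transformed code:
def run(value, length, vals):
    width = []
    for vals in idx:
        width.append(value[vals])
    value = idx - 17
    if 18 >= value:
        print(35)
    else:
        value += value
    width += value + width
    idx = handle(length) + (length + idx)
    record(width)
    return width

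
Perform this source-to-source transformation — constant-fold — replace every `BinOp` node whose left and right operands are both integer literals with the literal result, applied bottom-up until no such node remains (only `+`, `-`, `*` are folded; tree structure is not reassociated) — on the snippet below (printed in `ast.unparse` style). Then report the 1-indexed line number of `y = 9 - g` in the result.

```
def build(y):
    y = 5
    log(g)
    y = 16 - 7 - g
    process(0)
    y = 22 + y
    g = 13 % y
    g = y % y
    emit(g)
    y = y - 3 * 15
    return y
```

Transformed code:
def build(y):
    y = 5
    log(g)
    y = 9 - g
    process(0)
    y = 22 + y
    g = 13 % y
    g = y % y
    emit(g)
    y = y - 45
    return y

4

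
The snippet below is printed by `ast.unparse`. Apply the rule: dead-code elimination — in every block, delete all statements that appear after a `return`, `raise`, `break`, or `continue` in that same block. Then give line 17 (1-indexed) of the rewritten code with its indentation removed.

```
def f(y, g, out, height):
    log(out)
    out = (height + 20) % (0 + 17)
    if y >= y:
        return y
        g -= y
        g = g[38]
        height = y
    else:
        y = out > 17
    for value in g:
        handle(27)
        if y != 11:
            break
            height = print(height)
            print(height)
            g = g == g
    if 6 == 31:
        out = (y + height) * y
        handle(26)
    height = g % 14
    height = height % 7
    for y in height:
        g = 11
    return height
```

for y in height:

Transformed code:
def f(y, g, out, height):
    log(out)
    out = (height + 20) % (0 + 17)
    if y >= y:
        return y
    else:
        y = out > 17
    for value in g:
        handle(27)
        if y != 11:
            break
    if 6 == 31:
        out = (y + height) * y
        handle(26)
    height = g % 14
    height = height % 7
    for y in height:
        g = 11
    return height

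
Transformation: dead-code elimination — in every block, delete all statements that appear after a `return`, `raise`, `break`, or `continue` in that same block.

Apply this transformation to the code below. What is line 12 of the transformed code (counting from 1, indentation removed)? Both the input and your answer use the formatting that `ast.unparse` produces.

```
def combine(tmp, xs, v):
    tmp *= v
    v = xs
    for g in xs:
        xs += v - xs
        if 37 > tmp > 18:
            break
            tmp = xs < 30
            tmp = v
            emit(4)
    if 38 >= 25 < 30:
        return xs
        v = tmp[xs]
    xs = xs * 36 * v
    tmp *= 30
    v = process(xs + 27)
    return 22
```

v = process(xs + 27)

Transformed code:
def combine(tmp, xs, v):
    tmp *= v
    v = xs
    for g in xs:
        xs += v - xs
        if 37 > tmp > 18:
            break
    if 38 >= 25 < 30:
        return xs
    xs = xs * 36 * v
    tmp *= 30
    v = process(xs + 27)
    return 22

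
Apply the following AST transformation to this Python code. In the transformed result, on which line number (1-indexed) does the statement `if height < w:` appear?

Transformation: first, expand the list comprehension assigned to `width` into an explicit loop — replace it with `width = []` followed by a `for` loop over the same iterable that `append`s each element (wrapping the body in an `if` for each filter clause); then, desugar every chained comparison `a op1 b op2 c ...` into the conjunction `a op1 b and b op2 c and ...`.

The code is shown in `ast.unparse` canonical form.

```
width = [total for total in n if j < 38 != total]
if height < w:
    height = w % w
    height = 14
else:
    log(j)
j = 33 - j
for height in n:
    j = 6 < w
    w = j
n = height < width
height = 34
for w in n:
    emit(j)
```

Transformed code:
width = []
for total in n:
    if j < 38 and 38 != total:
        width.append(total)
if height < w:
    height = w % w
    height = 14
else:
    log(j)
j = 33 - j
for height in n:
    j = 6 < w
    w = j
n = height < width
height = 34
for w in n:
    emit(j)

5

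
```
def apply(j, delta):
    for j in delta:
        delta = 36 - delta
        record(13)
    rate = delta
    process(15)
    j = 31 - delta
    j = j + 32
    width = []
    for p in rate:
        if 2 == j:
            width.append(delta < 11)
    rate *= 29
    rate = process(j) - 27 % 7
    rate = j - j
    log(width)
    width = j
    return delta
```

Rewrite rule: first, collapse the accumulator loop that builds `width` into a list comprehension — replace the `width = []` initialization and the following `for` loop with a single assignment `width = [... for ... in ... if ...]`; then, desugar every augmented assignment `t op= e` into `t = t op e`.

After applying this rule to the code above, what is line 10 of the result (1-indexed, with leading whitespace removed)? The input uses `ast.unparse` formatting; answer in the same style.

Transformed code:
def apply(j, delta):
    for j in delta:
        delta = 36 - delta
        record(13)
    rate = delta
    process(15)
    j = 31 - delta
    j = j + 32
    width = [delta < 11 for p in rate if 2 == j]
    rate = rate * 29
    rate = process(j) - 27 % 7
    rate = j - j
    log(width)
    width = j
    return delta

rate = rate * 29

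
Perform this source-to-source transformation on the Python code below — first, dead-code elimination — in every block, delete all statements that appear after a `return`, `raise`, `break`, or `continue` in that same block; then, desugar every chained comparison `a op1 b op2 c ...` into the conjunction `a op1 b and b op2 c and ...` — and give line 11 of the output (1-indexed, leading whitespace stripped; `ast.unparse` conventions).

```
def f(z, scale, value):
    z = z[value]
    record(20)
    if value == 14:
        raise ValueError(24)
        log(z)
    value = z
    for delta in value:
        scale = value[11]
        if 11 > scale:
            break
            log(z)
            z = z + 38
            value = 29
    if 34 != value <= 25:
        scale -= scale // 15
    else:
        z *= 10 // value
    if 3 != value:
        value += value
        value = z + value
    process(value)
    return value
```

if 34 != value and value <= 25:

Transformed code:
def f(z, scale, value):
    z = z[value]
    record(20)
    if value == 14:
        raise ValueError(24)
    value = z
    for delta in value:
        scale = value[11]
        if 11 > scale:
            break
    if 34 != value and value <= 25:
        scale -= scale // 15
    else:
        z *= 10 // value
    if 3 != value:
        value += value
        value = z + value
    process(value)
    return value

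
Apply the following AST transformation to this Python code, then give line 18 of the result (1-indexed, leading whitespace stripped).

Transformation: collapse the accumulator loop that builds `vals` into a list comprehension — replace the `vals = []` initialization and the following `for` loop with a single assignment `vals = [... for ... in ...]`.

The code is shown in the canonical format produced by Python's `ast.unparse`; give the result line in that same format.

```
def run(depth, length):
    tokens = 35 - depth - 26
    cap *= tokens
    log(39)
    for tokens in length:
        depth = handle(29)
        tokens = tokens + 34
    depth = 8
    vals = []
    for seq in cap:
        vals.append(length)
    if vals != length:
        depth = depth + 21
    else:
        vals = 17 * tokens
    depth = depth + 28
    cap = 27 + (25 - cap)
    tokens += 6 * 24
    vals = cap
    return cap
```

Transformed code:
def run(depth, length):
    tokens = 35 - depth - 26
    cap *= tokens
    log(39)
    for tokens in length:
        depth = handle(29)
        tokens = tokens + 34
    depth = 8
    vals = [length for seq in cap]
    if vals != length:
        depth = depth + 21
    else:
        vals = 17 * tokens
    depth = depth + 28
    cap = 27 + (25 - cap)
    tokens += 6 * 24
    vals = cap
    return cap

return cap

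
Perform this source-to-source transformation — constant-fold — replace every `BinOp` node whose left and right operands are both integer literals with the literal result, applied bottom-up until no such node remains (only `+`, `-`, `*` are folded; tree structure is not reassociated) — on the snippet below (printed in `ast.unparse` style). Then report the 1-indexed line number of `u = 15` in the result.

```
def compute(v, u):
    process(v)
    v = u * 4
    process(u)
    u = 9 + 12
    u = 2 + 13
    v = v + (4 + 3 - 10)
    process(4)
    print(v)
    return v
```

6

Transformed code:
def compute(v, u):
    process(v)
    v = u * 4
    process(u)
    u = 21
    u = 15
    v = v + -3
    process(4)
    print(v)
    return v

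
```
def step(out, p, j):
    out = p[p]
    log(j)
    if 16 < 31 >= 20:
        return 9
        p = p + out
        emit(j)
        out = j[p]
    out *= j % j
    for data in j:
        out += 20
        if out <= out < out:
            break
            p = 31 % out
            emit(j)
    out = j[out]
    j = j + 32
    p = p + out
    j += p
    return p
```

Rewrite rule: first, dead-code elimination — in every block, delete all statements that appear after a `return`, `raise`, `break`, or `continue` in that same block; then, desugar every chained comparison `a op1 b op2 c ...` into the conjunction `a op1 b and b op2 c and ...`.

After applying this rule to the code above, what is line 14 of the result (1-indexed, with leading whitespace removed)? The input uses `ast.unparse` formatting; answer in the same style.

j += p

Transformed code:
def step(out, p, j):
    out = p[p]
    log(j)
    if 16 < 31 and 31 >= 20:
        return 9
    out *= j % j
    for data in j:
        out += 20
        if out <= out and out < out:
            break
    out = j[out]
    j = j + 32
    p = p + out
    j += p
    return p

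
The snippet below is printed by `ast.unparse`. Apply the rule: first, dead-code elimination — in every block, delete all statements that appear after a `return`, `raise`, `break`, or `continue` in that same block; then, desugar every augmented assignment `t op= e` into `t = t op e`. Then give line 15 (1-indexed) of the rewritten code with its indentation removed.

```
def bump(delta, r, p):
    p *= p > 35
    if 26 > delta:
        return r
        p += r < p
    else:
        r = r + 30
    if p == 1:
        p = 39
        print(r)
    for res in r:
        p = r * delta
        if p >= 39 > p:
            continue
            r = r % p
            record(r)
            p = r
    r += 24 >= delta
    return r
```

Transformed code:
def bump(delta, r, p):
    p = p * (p > 35)
    if 26 > delta:
        return r
    else:
        r = r + 30
    if p == 1:
        p = 39
        print(r)
    for res in r:
        p = r * delta
        if p >= 39 > p:
            continue
    r = r + (24 >= delta)
    return r

return r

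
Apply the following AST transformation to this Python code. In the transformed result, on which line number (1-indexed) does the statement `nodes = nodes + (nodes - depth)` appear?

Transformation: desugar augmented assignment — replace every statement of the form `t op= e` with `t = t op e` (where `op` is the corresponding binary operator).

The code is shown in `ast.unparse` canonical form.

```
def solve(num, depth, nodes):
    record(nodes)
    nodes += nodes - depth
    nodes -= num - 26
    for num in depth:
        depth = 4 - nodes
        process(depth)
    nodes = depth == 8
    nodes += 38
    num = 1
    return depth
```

3

Transformed code:
def solve(num, depth, nodes):
    record(nodes)
    nodes = nodes + (nodes - depth)
    nodes = nodes - (num - 26)
    for num in depth:
        depth = 4 - nodes
        process(depth)
    nodes = depth == 8
    nodes = nodes + 38
    num = 1
    return depth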